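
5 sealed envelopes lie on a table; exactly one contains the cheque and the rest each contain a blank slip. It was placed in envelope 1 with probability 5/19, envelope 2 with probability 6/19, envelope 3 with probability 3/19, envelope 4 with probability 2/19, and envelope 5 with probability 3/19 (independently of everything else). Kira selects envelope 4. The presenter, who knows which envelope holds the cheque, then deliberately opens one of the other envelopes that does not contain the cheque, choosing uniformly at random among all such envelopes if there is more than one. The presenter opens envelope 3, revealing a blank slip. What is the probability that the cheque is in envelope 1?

Condition on the true location of the cheque.
If it is in envelope 1 (prior 5/19): the presenter has 3 equally likely choices, so probability 1/3; weight (5/19)·(1/3) = 5/57.
If it is in envelope 2 (prior 6/19): the presenter has 3 equally likely choices, so probability 1/3; weight (6/19)·(1/3) = 2/19.
If it is in envelope 3 (prior 3/19): the presenter opened envelope 3, so this case is ruled out; weight (3/19)·0 = 0.
If it is in envelope 4 (prior 2/19): the presenter has 4 equally likely choices, so probability 1/4; weight (2/19)·(1/4) = 1/38.
If it is in envelope 5 (prior 3/19): the presenter has 3 equally likely choices, so probability 1/3; weight (3/19)·(1/3) = 1/19.
The weights sum to 31/114.
So P(the cheque in envelope 1 | the presenter opened envelope 3) = (5/57) / (31/114) = 10/31.

10/31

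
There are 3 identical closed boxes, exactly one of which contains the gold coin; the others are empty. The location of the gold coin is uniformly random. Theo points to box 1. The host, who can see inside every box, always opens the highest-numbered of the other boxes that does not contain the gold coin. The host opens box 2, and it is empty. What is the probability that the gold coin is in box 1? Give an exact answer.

Consider each possible location of the gold coin in turn.
If it is in box 1 (prior 1/3): the host would have opened box 3 instead, probability 0; weight (1/3)·0 = 0.
If it is in box 2 (prior 1/3): the host opened box 2, so this case is ruled out; weight (1/3)·0 = 0.
If it is in box 3 (prior 1/3): box 2 is the highest-numbered option available, probability 1; weight (1/3)·1 = 1/3.
The weights sum to 1/3.
So P(the gold coin in box 1 | the host opened box 2) = 0 / (1/3) = 0.

0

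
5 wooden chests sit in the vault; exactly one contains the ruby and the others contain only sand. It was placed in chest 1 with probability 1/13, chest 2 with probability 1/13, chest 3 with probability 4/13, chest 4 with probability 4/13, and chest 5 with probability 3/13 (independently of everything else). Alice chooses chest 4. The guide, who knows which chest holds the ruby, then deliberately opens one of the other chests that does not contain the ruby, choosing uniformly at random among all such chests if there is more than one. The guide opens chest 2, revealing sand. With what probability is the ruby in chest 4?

3/11

Apply Bayes' rule, conditioning on where the ruby actually is.
If it is in chest 1 (prior 1/13): the guide has 3 equally likely choices, so probability 1/3; weight (1/13)·(1/3) = 1/39.
If it is in chest 2 (prior 1/13): the guide opened chest 2, so this case is ruled out; weight (1/13)·0 = 0.
If it is in chest 3 (prior 4/13): the guide has 3 equally likely choices, so probability 1/3; weight (4/13)·(1/3) = 4/39.
If it is in chest 4 (prior 4/13): the guide has 4 equally likely choices, so probability 1/4; weight (4/13)·(1/4) = 1/13.
If it is in chest 5 (prior 3/13): the guide has 3 equally likely choices, so probability 1/3; weight (3/13)·(1/3) = 1/13.
The weights sum to 11/39.
So P(the ruby in chest 4 | the guide opened chest 2) = (1/13) / (11/39) = 3/11.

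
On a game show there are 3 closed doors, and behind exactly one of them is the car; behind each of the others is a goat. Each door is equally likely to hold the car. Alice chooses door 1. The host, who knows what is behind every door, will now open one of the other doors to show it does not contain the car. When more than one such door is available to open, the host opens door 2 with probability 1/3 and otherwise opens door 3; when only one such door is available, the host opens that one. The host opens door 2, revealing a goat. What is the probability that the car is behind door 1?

Consider each possible location of the car in turn.
If it is behind door 1 (prior 1/3): door 2 is available, opened with probability 1/3; weight (1/3)·(1/3) = 1/9.
If it is behind door 2 (prior 1/3): the host opened door 2, so this case is ruled out; weight (1/3)·0 = 0.
If it is behind door 3 (prior 1/3): only door 2 is available, probability 1; weight (1/3)·1 = 1/3.
The weights sum to 4/9.
So P(the car behind door 1 | the host opened door 2) = (1/9) / (4/9) = 1/4.

1/4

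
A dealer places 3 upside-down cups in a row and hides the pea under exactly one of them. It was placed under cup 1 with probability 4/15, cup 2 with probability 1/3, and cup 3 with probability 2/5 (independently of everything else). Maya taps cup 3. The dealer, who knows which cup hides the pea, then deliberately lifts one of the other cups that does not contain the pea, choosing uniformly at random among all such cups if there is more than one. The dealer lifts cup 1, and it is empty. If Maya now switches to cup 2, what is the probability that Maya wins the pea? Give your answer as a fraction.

5/8

Consider each possible location of the pea in turn.
If it is under cup 1 (prior 4/15): the dealer opened cup 1, so this case is ruled out; weight (4/15)·0 = 0.
If it is under cup 2 (prior 1/3): the dealer has no choice, probability 1; weight (1/3)·1 = 1/3.
If it is under cup 3 (prior 2/5): the dealer has 2 equally likely choices, so probability 1/2; weight (2/5)·(1/2) = 1/5.
The weights sum to 8/15.
So P(the pea under cup 2 | the dealer opened cup 1) = (1/3) / (8/15) = 5/8.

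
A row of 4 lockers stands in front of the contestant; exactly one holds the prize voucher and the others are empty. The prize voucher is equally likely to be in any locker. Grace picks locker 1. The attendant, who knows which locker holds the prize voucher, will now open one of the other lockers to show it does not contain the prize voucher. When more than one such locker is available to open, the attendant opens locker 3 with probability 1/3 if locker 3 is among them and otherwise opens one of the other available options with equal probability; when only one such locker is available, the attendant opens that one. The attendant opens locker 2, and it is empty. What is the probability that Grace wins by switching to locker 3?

Apply Bayes' rule, conditioning on where the prize voucher actually is.
If it is in locker 1 (prior 1/4): locker 3 is available but not opened; locker 2 gets probability (1 − 1/3)/2 = 1/3; weight (1/4)·(1/3) = 1/12.
If it is in locker 2 (prior 1/4): the attendant opened locker 2, so this case is ruled out; weight (1/4)·0 = 0.
If it is in locker 3 (prior 1/4): locker 3 holds the prize so is unavailable; the attendant chooses uniformly among the 2 others, probability 1/2; weight (1/4)·(1/2) = 1/8.
If it is in locker 4 (prior 1/4): locker 3 is available but not opened, probability 2/3; weight (1/4)·(2/3) = 1/6.
The weights sum to 3/8.
So P(the prize voucher in locker 3 | the attendant opened locker 2) = (1/8) / (3/8) = 1/3.

1/3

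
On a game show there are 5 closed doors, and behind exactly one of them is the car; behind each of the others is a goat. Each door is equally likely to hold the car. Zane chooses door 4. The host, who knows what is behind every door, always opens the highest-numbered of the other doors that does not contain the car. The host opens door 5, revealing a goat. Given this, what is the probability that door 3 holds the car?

Condition on the true location of the car.
If it is behind any of doors 1, 2, 3, and 4 (prior 1/5 each): door 5 is the highest-numbered option available, probability 1; weight (1/5)·1 = 1/5 each.
If it is behind door 5 (prior 1/5): the host opened door 5, so this case is ruled out; weight (1/5)·0 = 0.
The weights sum to 4/5.
So P(the car behind door 3 | the host opened door 5) = (1/5) / (4/5) = 1/4.

1/4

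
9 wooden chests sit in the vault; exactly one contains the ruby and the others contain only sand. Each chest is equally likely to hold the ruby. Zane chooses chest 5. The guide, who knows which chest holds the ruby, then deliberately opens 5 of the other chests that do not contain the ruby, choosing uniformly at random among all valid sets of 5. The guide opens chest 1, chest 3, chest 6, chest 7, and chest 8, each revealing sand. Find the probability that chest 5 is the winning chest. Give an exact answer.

Condition on the true location of the ruby.
If it is in any of chests 1, 3, 6, 7, and 8 (prior 1/9 each): that chest was opened and seen not to hold the prize — ruled out; weight (1/9)·0 = 0 each.
If it is in any of chests 2, 4, and 9 (prior 1/9 each): the guide has 21 equally likely choices, so probability 1/21; weight (1/9)·(1/21) = 1/189 each.
If it is in chest 5 (prior 1/9): the guide has 56 equally likely choices, so probability 1/56; weight (1/9)·(1/56) = 1/504.
The weights sum to 1/56.
So P(the ruby in chest 5 | the guide opened chest 1, chest 3, chest 6, chest 7, and chest 8) = (1/504) / (1/56) = 1/9.

1/9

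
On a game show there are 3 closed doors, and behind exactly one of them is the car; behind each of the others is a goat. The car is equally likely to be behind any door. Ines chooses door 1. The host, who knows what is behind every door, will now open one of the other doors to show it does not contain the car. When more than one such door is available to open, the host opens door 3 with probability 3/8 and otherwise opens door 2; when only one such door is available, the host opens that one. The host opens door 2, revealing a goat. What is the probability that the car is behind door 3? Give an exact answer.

8/13

Condition on the true location of the car.
If it is behind door 1 (prior 1/3): door 3 is available but not opened, probability 5/8; weight (1/3)·(5/8) = 5/24.
If it is behind door 2 (prior 1/3): the host opened door 2, so this case is ruled out; weight (1/3)·0 = 0.
If it is behind door 3 (prior 1/3): only door 2 is available, probability 1; weight (1/3)·1 = 1/3.
The weights sum to 13/24.
So P(the car behind door 3 | the host opened door 2) = (1/3) / (13/24) = 8/13.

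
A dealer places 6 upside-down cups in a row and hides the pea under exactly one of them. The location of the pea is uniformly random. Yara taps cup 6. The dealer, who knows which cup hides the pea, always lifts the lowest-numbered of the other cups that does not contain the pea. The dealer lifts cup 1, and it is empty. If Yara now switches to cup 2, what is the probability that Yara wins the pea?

Condition on the true location of the pea.
If it is under cup 1 (prior 1/6): the dealer opened cup 1, so this case is ruled out; weight (1/6)·0 = 0.
If it is under any of cups 2, 3, 4, 5, and 6 (prior 1/6 each): cup 1 is the lowest-numbered option available, probability 1; weight (1/6)·1 = 1/6 each.
The weights sum to 5/6.
So P(the pea under cup 2 | the dealer opened cup 1) = (1/6) / (5/6) = 1/5.

1/5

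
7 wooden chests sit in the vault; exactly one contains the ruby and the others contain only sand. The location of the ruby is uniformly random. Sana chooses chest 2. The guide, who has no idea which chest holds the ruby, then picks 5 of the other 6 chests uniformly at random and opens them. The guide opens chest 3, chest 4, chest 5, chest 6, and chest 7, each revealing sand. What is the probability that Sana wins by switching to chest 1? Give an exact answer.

Condition on the true location of the ruby.
If it is in either of chests 1 and 2 (prior 1/7 each): the guide picks exactly this set with probability 1/6 regardless, and none is the prize; weight (1/7)·(1/6) = 1/42 each.
If it is in any of chests 3, 4, 5, 6, and 7 (prior 1/7 each): that chest was opened and seen not to hold the prize — ruled out; weight (1/7)·0 = 0 each.
The weights sum to 1/21.
So P(the ruby in chest 1 | the guide opened chest 3, chest 4, chest 5, chest 6, and chest 7) = (1/42) / (1/21) = 1/2.

1/2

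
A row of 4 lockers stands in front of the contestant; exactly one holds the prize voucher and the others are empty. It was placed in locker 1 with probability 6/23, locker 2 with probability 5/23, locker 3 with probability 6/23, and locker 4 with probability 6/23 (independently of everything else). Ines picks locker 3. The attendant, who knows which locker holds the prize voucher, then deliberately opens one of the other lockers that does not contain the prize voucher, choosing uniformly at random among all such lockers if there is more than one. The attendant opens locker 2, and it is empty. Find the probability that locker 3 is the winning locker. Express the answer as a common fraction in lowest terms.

Consider each possible location of the prize voucher in turn.
If it is in either of lockers 1 and 4 (prior 6/23 each): the attendant has 2 equally likely choices, so probability 1/2; weight (6/23)·(1/2) = 3/23 each.
If it is in locker 2 (prior 5/23): the attendant opened locker 2, so this case is ruled out; weight (5/23)·0 = 0.
If it is in locker 3 (prior 6/23): the attendant has 3 equally likely choices, so probability 1/3; weight (6/23)·(1/3) = 2/23.
The weights sum to 8/23.
So P(the prize voucher in locker 3 | the attendant opened locker 2) = (2/23) / (8/23) = 1/4.

1/4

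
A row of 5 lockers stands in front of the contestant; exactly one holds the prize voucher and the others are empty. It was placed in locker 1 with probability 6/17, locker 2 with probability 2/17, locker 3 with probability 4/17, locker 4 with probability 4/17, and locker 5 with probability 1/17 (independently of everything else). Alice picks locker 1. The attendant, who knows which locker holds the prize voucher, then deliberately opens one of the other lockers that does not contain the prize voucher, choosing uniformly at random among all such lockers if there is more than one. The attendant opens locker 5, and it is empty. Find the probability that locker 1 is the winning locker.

Consider each possible location of the prize voucher in turn.
If it is in locker 1 (prior 6/17): the attendant has 4 equally likely choices, so probability 1/4; weight (6/17)·(1/4) = 3/34.
If it is in locker 2 (prior 2/17): the attendant has 3 equally likely choices, so probability 1/3; weight (2/17)·(1/3) = 2/51.
If it is in either of lockers 3 and 4 (prior 4/17 each): the attendant has 3 equally likely choices, so probability 1/3; weight (4/17)·(1/3) = 4/51 each.
If it is in locker 5 (prior 1/17): the attendant opened locker 5, so this case is ruled out; weight (1/17)·0 = 0.
The weights sum to 29/102.
So P(the prize voucher in locker 1 | the attendant opened locker 5) = (3/34) / (29/102) = 9/29.

9/29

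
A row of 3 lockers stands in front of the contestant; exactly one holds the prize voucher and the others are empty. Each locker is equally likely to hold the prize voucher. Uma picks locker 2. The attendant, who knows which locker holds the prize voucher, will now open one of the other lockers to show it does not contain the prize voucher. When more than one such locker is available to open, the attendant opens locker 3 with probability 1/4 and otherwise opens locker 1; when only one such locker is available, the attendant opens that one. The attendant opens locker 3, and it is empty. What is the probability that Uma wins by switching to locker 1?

Consider each possible location of the prize voucher in turn.
If it is in locker 1 (prior 1/3): only locker 3 is available, probability 1; weight (1/3)·1 = 1/3.
If it is in locker 2 (prior 1/3): locker 3 is available, opened with probability 1/4; weight (1/3)·(1/4) = 1/12.
If it is in locker 3 (prior 1/3): the attendant opened locker 3, so this case is ruled out; weight (1/3)·0 = 0.
The weights sum to 5/12.
So P(the prize voucher in locker 1 | the attendant opened locker 3) = (1/3) / (5/12) = 4/5.

4/5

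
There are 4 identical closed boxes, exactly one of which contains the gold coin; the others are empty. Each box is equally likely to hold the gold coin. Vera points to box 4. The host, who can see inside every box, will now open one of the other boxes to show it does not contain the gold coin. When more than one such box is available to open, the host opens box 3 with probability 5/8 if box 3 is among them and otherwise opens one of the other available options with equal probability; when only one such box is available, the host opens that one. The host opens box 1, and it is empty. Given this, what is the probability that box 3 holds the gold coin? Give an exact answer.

Condition on the true location of the gold coin.
If it is in box 1 (prior 1/4): the host opened box 1, so this case is ruled out; weight (1/4)·0 = 0.
If it is in box 2 (prior 1/4): box 3 is available but not opened, probability 3/8; weight (1/4)·(3/8) = 3/32.
If it is in box 3 (prior 1/4): box 3 holds the prize so is unavailable; the host chooses uniformly among the 2 others, probability 1/2; weight (1/4)·(1/2) = 1/8.
If it is in box 4 (prior 1/4): box 3 is available but not opened; box 1 gets probability (1 − 5/8)/2 = 3/16; weight (1/4)·(3/16) = 3/64.
The weights sum to 17/64.
So P(the gold coin in box 3 | the host opened box 1) = (1/8) / (17/64) = 8/17.

8/17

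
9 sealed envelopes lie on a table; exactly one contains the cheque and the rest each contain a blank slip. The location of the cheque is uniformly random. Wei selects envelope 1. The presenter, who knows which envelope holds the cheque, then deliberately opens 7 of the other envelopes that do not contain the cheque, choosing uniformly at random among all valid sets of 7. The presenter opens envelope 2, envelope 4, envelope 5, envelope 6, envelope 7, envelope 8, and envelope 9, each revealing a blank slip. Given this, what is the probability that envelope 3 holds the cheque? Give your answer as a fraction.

Apply Bayes' rule, conditioning on where the cheque actually is.
If it is in envelope 1 (prior 1/9): the presenter has 8 equally likely choices, so probability 1/8; weight (1/9)·(1/8) = 1/72.
If it is in any of envelopes 2, 4, 5, 6, 7, 8, and 9 (prior 1/9 each): that envelope was opened and seen not to hold the prize — ruled out; weight (1/9)·0 = 0 each.
If it is in envelope 3 (prior 1/9): the presenter has no choice, probability 1; weight (1/9)·1 = 1/9.
The weights sum to 1/8.
So P(the cheque in envelope 3 | the presenter opened envelope 2, envelope 4, envelope 5, envelope 6, envelope 7, envelope 8, and envelope 9) = (1/9) / (1/8) = 8/9.

8/9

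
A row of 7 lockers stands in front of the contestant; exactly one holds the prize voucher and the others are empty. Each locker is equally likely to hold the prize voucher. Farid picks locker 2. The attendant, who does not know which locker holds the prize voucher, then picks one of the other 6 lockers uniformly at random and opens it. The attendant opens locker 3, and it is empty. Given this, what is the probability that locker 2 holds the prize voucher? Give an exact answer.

Because the attendant chose which locker to open without knowing where the prize voucher is, the choice is independent of the prize location. Learning that locker 3 does not hold the prize voucher simply rules out that one location and leaves the remaining 6 lockers still equally likely by symmetry.
So P(the prize voucher in locker 2) = 1/6.

1/6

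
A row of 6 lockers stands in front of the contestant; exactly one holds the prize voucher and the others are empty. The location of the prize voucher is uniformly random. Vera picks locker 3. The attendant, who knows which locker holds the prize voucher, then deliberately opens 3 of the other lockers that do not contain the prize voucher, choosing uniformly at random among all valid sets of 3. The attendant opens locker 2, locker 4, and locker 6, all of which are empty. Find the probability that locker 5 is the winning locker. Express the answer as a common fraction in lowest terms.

5/12

Apply Bayes' rule, conditioning on where the prize voucher actually is.
If it is in either of lockers 1 and 5 (prior 1/6 each): the attendant has 4 equally likely choices, so probability 1/4; weight (1/6)·(1/4) = 1/24 each.
If it is in any of lockers 2, 4, and 6 (prior 1/6 each): that locker was opened and seen not to hold the prize — ruled out; weight (1/6)·0 = 0 each.
If it is in locker 3 (prior 1/6): the attendant has 10 equally likely choices, so probability 1/10; weight (1/6)·(1/10) = 1/60.
The weights sum to 1/10.
So P(the prize voucher in locker 5 | the attendant opened locker 2, locker 4, and locker 6) = (1/24) / (1/10) = 5/12.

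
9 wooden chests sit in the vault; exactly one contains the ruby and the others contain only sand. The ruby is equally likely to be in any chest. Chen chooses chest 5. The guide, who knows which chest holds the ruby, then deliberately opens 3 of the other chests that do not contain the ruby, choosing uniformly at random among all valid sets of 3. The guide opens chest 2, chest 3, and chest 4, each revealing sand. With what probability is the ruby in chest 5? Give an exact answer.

Condition on the true location of the ruby.
If it is in any of chests 1, 6, 7, 8, and 9 (prior 1/9 each): the guide has 35 equally likely choices, so probability 1/35; weight (1/9)·(1/35) = 1/315 each.
If it is in any of chests 2, 3, and 4 (prior 1/9 each): that chest was opened and seen not to hold the prize — ruled out; weight (1/9)·0 = 0 each.
If it is in chest 5 (prior 1/9): the guide has 56 equally likely choices, so probability 1/56; weight (1/9)·(1/56) = 1/504.
The weights sum to 1/56.
So P(the ruby in chest 5 | the guide opened chest 2, chest 3, and chest 4) = (1/504) / (1/56) = 1/9.

1/9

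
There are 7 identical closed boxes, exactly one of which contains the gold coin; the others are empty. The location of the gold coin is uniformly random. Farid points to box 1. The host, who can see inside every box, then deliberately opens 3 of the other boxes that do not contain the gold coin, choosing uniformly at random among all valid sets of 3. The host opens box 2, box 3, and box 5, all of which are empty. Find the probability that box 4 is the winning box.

2/7

Consider each possible location of the gold coin in turn.
If it is in box 1 (prior 1/7): the host has 20 equally likely choices, so probability 1/20; weight (1/7)·(1/20) = 1/140.
If it is in any of boxes 2, 3, and 5 (prior 1/7 each): that box was opened and seen not to hold the prize — ruled out; weight (1/7)·0 = 0 each.
If it is in any of boxes 4, 6, and 7 (prior 1/7 each): the host has 10 equally likely choices, so probability 1/10; weight (1/7)·(1/10) = 1/70 each.
The weights sum to 1/20.
So P(the gold coin in box 4 | the host opened box 2, box 3, and box 5) = (1/70) / (1/20) = 2/7.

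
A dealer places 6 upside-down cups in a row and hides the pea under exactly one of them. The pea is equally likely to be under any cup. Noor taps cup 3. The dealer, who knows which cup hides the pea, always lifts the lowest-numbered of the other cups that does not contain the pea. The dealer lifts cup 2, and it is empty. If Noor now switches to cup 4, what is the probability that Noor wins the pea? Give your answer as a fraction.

0

Apply Bayes' rule, conditioning on where the pea actually is.
If it is under cup 1 (prior 1/6): cup 2 is the lowest-numbered option available, probability 1; weight (1/6)·1 = 1/6.
If it is under cup 2 (prior 1/6): the dealer opened cup 2, so this case is ruled out; weight (1/6)·0 = 0.
If it is under any of cups 3, 4, 5, and 6 (prior 1/6 each): the dealer would have opened cup 1 instead, probability 0; weight (1/6)·0 = 0 each.
The weights sum to 1/6.
So P(the pea under cup 4 | the dealer opened cup 2) = 0 / (1/6) = 0.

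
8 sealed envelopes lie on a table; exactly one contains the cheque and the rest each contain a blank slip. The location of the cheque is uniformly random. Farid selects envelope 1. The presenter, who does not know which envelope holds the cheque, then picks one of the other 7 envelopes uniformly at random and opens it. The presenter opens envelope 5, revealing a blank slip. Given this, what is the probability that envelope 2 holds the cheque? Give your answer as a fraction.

1/7

Because the presenter chose which envelope to open without knowing where the cheque is, the choice is independent of the prize location. Learning that envelope 5 does not hold the cheque simply rules out that one location and leaves the remaining 7 envelopes still equally likely by symmetry.
So P(the cheque in envelope 2) = 1/7.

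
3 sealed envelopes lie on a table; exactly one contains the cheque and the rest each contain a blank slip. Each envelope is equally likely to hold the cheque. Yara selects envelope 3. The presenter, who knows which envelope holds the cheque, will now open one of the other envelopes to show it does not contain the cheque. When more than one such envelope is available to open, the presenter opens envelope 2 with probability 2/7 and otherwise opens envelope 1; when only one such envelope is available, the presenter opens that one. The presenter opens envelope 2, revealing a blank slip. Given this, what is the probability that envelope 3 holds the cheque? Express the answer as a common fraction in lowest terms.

2/9

Condition on the true location of the cheque.
If it is in envelope 1 (prior 1/3): only envelope 2 is available, probability 1; weight (1/3)·1 = 1/3.
If it is in envelope 2 (prior 1/3): the presenter opened envelope 2, so this case is ruled out; weight (1/3)·0 = 0.
If it is in envelope 3 (prior 1/3): envelope 2 is available, opened with probability 2/7; weight (1/3)·(2/7) = 2/21.
The weights sum to 3/7.
So P(the cheque in envelope 3 | the presenter opened envelope 2) = (2/21) / (3/7) = 2/9.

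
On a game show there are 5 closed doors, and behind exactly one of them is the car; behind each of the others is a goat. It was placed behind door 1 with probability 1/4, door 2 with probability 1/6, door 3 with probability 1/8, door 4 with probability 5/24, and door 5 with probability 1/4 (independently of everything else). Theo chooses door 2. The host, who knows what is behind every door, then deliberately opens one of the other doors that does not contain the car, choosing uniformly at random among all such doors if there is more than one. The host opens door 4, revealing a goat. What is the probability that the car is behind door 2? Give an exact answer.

1/6

Condition on the true location of the car.
If it is behind either of doors 1 and 5 (prior 1/4 each): the host has 3 equally likely choices, so probability 1/3; weight (1/4)·(1/3) = 1/12 each.
If it is behind door 2 (prior 1/6): the host has 4 equally likely choices, so probability 1/4; weight (1/6)·(1/4) = 1/24.
If it is behind door 3 (prior 1/8): the host has 3 equally likely choices, so probability 1/3; weight (1/8)·(1/3) = 1/24.
If it is behind door 4 (prior 5/24): the host opened door 4, so this case is ruled out; weight (5/24)·0 = 0.
The weights sum to 1/4.
So P(the car behind door 2 | the host opened door 4) = (1/24) / (1/4) = 1/6.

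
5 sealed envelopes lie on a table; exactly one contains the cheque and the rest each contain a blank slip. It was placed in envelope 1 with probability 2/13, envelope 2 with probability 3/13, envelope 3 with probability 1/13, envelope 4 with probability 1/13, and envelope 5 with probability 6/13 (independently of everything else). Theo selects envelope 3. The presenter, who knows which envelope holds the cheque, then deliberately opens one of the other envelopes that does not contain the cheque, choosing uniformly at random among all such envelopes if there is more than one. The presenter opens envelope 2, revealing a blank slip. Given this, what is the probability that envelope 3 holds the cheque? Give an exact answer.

1/13

Apply Bayes' rule, conditioning on where the cheque actually is.
If it is in envelope 1 (prior 2/13): the presenter has 3 equally likely choices, so probability 1/3; weight (2/13)·(1/3) = 2/39.
If it is in envelope 2 (prior 3/13): the presenter opened envelope 2, so this case is ruled out; weight (3/13)·0 = 0.
If it is in envelope 3 (prior 1/13): the presenter has 4 equally likely choices, so probability 1/4; weight (1/13)·(1/4) = 1/52.
If it is in envelope 4 (prior 1/13): the presenter has 3 equally likely choices, so probability 1/3; weight (1/13)·(1/3) = 1/39.
If it is in envelope 5 (prior 6/13): the presenter has 3 equally likely choices, so probability 1/3; weight (6/13)·(1/3) = 2/13.
The weights sum to 1/4.
So P(the cheque in envelope 3 | the presenter opened envelope 2) = (1/52) / (1/4) = 1/13.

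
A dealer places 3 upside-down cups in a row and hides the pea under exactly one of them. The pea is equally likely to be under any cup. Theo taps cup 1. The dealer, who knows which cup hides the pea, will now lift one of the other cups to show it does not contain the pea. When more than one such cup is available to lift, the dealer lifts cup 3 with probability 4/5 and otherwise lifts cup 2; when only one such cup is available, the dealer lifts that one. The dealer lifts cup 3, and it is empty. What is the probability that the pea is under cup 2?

5/9

Condition on the true location of the pea.
If it is under cup 1 (prior 1/3): cup 3 is available, opened with probability 4/5; weight (1/3)·(4/5) = 4/15.
If it is under cup 2 (prior 1/3): only cup 3 is available, probability 1; weight (1/3)·1 = 1/3.
If it is under cup 3 (prior 1/3): the dealer opened cup 3, so this case is ruled out; weight (1/3)·0 = 0.
The weights sum to 3/5.
So P(the pea under cup 2 | the dealer opened cup 3) = (1/3) / (3/5) = 5/9.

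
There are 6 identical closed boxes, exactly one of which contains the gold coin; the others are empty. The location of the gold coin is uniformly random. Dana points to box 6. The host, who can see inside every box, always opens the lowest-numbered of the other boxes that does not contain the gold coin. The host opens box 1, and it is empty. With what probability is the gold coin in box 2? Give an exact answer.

Condition on the true location of the gold coin.
If it is in box 1 (prior 1/6): the host opened box 1, so this case is ruled out; weight (1/6)·0 = 0.
If it is in any of boxes 2, 3, 4, 5, and 6 (prior 1/6 each): box 1 is the lowest-numbered option available, probability 1; weight (1/6)·1 = 1/6 each.
The weights sum to 5/6.
So P(the gold coin in box 2 | the host opened box 1) = (1/6) / (5/6) = 1/5.

1/5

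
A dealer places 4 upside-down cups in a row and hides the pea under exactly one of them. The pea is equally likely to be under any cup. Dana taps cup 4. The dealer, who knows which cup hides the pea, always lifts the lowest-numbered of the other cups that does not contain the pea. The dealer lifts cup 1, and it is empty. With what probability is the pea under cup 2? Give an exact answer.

Condition on the true location of the pea.
If it is under cup 1 (prior 1/4): the dealer opened cup 1, so this case is ruled out; weight (1/4)·0 = 0.
If it is under any of cups 2, 3, and 4 (prior 1/4 each): cup 1 is the lowest-numbered option available, probability 1; weight (1/4)·1 = 1/4 each.
The weights sum to 3/4.
So P(the pea under cup 2 | the dealer opened cup 1) = (1/4) / (3/4) = 1/3.

1/3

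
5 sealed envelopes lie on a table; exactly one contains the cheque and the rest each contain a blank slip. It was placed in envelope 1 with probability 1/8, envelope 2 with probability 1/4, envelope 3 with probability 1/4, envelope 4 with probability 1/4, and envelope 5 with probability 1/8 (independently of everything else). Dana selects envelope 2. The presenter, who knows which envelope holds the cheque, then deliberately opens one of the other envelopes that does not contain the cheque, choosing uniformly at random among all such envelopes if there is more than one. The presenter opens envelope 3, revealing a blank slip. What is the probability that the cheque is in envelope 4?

Apply Bayes' rule, conditioning on where the cheque actually is.
If it is in either of envelopes 1 and 5 (prior 1/8 each): the presenter has 3 equally likely choices, so probability 1/3; weight (1/8)·(1/3) = 1/24 each.
If it is in envelope 2 (prior 1/4): the presenter has 4 equally likely choices, so probability 1/4; weight (1/4)·(1/4) = 1/16.
If it is in envelope 3 (prior 1/4): the presenter opened envelope 3, so this case is ruled out; weight (1/4)·0 = 0.
If it is in envelope 4 (prior 1/4): the presenter has 3 equally likely choices, so probability 1/3; weight (1/4)·(1/3) = 1/12.
The weights sum to 11/48.
So P(the cheque in envelope 4 | the presenter opened envelope 3) = (1/12) / (11/48) = 4/11.

4/11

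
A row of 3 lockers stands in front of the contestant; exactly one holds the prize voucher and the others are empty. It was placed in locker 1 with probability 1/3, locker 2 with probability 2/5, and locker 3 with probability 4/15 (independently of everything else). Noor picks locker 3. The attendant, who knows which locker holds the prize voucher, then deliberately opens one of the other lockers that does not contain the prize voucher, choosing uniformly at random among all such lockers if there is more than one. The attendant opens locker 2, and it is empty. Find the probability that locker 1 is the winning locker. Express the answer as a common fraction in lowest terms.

5/7

Consider each possible location of the prize voucher in turn.
If it is in locker 1 (prior 1/3): the attendant has no choice, probability 1; weight (1/3)·1 = 1/3.
If it is in locker 2 (prior 2/5): the attendant opened locker 2, so this case is ruled out; weight (2/5)·0 = 0.
If it is in locker 3 (prior 4/15): the attendant has 2 equally likely choices, so probability 1/2; weight (4/15)·(1/2) = 2/15.
The weights sum to 7/15.
So P(the prize voucher in locker 1 | the attendant opened locker 2) = (1/3) / (7/15) = 5/7.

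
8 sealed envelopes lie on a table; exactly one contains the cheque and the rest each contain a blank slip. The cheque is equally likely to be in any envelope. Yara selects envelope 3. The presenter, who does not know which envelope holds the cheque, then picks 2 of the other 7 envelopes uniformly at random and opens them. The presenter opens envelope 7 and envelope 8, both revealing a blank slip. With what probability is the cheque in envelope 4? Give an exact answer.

1/6

Because the presenter chose which envelopes to open without knowing where the cheque is, the choice is independent of the prize location. Learning that none of the 2 opened envelopes holds the cheque simply rules out those 2 locations and leaves the remaining 6 envelopes still equally likely by symmetry.
So P(the cheque in envelope 4) = 1/6.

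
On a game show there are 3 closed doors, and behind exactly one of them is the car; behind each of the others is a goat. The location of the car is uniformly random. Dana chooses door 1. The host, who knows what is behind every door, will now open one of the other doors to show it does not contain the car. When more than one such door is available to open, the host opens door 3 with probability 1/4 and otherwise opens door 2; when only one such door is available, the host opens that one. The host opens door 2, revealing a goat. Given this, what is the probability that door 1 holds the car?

3/7

Apply Bayes' rule, conditioning on where the car actually is.
If it is behind door 1 (prior 1/3): door 3 is available but not opened, probability 3/4; weight (1/3)·(3/4) = 1/4.
If it is behind door 2 (prior 1/3): the host opened door 2, so this case is ruled out; weight (1/3)·0 = 0.
If it is behind door 3 (prior 1/3): only door 2 is available, probability 1; weight (1/3)·1 = 1/3.
The weights sum to 7/12.
So P(the car behind door 1 | the host opened door 2) = (1/4) / (7/12) = 3/7.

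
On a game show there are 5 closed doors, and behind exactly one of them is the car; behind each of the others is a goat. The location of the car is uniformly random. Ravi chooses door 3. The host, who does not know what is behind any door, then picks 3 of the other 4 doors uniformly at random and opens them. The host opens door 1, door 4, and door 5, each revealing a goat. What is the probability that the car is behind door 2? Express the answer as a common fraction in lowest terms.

Because the host chose which doors to open without knowing where the car is, the choice is independent of the prize location. Learning that none of the 3 opened doors holds the car simply rules out those 3 locations and leaves the remaining 2 doors still equally likely by symmetry.
So P(the car behind door 2) = 1/2.

1/2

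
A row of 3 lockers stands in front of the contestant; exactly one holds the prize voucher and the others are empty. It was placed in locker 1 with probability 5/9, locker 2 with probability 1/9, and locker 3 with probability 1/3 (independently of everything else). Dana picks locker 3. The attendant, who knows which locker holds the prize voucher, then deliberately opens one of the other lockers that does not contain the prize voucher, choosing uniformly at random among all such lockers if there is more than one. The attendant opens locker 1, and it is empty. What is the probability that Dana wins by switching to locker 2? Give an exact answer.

2/5

Apply Bayes' rule, conditioning on where the prize voucher actually is.
If it is in locker 1 (prior 5/9): the attendant opened locker 1, so this case is ruled out; weight (5/9)·0 = 0.
If it is in locker 2 (prior 1/9): the attendant has no choice, probability 1; weight (1/9)·1 = 1/9.
If it is in locker 3 (prior 1/3): the attendant has 2 equally likely choices, so probability 1/2; weight (1/3)·(1/2) = 1/6.
The weights sum to 5/18.
So P(the prize voucher in locker 2 | the attendant opened locker 1) = (1/9) / (5/18) = 2/5.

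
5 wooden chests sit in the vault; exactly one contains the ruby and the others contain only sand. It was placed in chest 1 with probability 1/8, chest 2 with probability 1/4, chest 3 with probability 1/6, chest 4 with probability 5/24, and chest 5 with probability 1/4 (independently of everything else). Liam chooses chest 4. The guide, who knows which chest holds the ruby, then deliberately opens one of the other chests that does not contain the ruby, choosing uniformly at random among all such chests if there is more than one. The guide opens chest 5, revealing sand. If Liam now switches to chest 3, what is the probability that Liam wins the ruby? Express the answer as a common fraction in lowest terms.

16/67

Apply Bayes' rule, conditioning on where the ruby actually is.
If it is in chest 1 (prior 1/8): the guide has 3 equally likely choices, so probability 1/3; weight (1/8)·(1/3) = 1/24.
If it is in chest 2 (prior 1/4): the guide has 3 equally likely choices, so probability 1/3; weight (1/4)·(1/3) = 1/12.
If it is in chest 3 (prior 1/6): the guide has 3 equally likely choices, so probability 1/3; weight (1/6)·(1/3) = 1/18.
If it is in chest 4 (prior 5/24): the guide has 4 equally likely choices, so probability 1/4; weight (5/24)·(1/4) = 5/96.
If it is in chest 5 (prior 1/4): the guide opened chest 5, so this case is ruled out; weight (1/4)·0 = 0.
The weights sum to 67/288.
So P(the ruby in chest 3 | the guide opened chest 5) = (1/18) / (67/288) = 16/67.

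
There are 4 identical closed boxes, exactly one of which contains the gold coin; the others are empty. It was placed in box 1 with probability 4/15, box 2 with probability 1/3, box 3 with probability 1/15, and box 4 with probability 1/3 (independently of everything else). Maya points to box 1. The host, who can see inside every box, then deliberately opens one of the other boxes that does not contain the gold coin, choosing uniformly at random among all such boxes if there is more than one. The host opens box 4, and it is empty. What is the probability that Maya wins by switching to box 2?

15/26

Apply Bayes' rule, conditioning on where the gold coin actually is.
If it is in box 1 (prior 4/15): the host has 3 equally likely choices, so probability 1/3; weight (4/15)·(1/3) = 4/45.
If it is in box 2 (prior 1/3): the host has 2 equally likely choices, so probability 1/2; weight (1/3)·(1/2) = 1/6.
If it is in box 3 (prior 1/15): the host has 2 equally likely choices, so probability 1/2; weight (1/15)·(1/2) = 1/30.
If it is in box 4 (prior 1/3): the host opened box 4, so this case is ruled out; weight (1/3)·0 = 0.
The weights sum to 13/45.
So P(the gold coin in box 2 | the host opened box 4) = (1/6) / (13/45) = 15/26.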